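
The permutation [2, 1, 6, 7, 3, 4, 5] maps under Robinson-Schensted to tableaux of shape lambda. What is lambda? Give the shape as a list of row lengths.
[4, 3]

Row-insert each entry into an empty tableau.

After inserting 2: P = [[2]].
After inserting 1: P = [[1], [2]].
After inserting 6: P = [[1, 6], [2]].
After inserting 7: P = [[1, 6, 7], [2]].
After inserting 3: P = [[1, 3, 7], [2, 6]].
After inserting 4: P = [[1, 3, 4], [2, 6, 7]].
After inserting 5: P = [[1, 3, 4, 5], [2, 6, 7]].

The final insertion tableau P = [[1, 3, 4, 5], [2, 6, 7]] has shape [4, 3].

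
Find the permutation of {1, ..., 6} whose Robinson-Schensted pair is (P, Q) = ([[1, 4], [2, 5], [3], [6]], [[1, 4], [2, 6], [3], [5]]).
6 3 2 5 1 4

Reverse the RSK construction: for i from n down to 1, find the cell of Q containing i, remove the entry at that cell from P, and reverse-bump it up through P; the value ejected from row 1 is w(i).

Step i=6: Q has 6 at row 2, column 2; remove 5 from row 2 of P and reverse-bump: 5 enters row 1 and ejects 4. So w(6) = 4. P is now [[1, 5], [2], [3], [6]].
Step i=5: Q has 5 at row 4, column 1; remove 6 from row 4 of P and reverse-bump: 6 enters row 3 and ejects 3; 3 enters row 2 and ejects 2; 2 enters row 1 and ejects 1. So w(5) = 1. P is now [[2, 5], [3], [6]].
Step i=4: Q has 4 at row 1, column 2; remove that cell from P, ejecting 5. So w(4) = 5. P is now [[2], [3], [6]].
Step i=3: Q has 3 at row 3, column 1; remove 6 from row 3 of P and reverse-bump: 6 enters row 2 and ejects 3; 3 enters row 1 and ejects 2. So w(3) = 2. P is now [[3], [6]].
Step i=2: Q has 2 at row 2, column 1; remove 6 from row 2 of P and reverse-bump: 6 enters row 1 and ejects 3. So w(2) = 3. P is now [[6]].
Step i=1: Q has 1 at row 1, column 1; remove that cell from P, ejecting 6. So w(1) = 6. P is now [].

So w = 6 3 2 5 1 4.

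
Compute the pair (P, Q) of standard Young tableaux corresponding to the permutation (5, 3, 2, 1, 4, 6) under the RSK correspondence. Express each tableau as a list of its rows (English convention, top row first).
P = [[1, 4, 6], [2], [3], [5]], Q = [[1, 5, 6], [2], [3], [4]]

Insert each entry of the permutation into P by Schensted row insertion, recording in Q the position of each new cell.

Insert 5: appended to row 1. P = [[5]], Q = [[1]].
Insert 3: 3 bumps 5 from row 1; 5 starts row 2. P = [[3], [5]], Q = [[1], [2]].
Insert 2: 2 bumps 3 from row 1; 3 bumps 5 from row 2; 5 starts row 3. P = [[2], [3], [5]], Q = [[1], [2], [3]].
Insert 1: 1 bumps 2 from row 1; 2 bumps 3 from row 2; 3 bumps 5 from row 3; 5 starts row 4. P = [[1], [2], [3], [5]], Q = [[1], [2], [3], [4]].
Insert 4: appended to row 1. P = [[1, 4], [2], [3], [5]], Q = [[1, 5], [2], [3], [4]].
Insert 6: appended to row 1. P = [[1, 4, 6], [2], [3], [5]], Q = [[1, 5, 6], [2], [3], [4]].

So P = [[1, 4, 6], [2], [3], [5]], Q = [[1, 5, 6], [2], [3], [4]].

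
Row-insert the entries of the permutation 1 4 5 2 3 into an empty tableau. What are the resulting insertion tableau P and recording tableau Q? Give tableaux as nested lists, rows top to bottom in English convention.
Insert each entry of the permutation into P by Schensted row insertion, recording in Q the position of each new cell.

After inserting 1: P = [[1]].
After inserting 4: P = [[1, 4]].
After inserting 5: P = [[1, 4, 5]].
After inserting 2: P = [[1, 2, 5], [4]].
After inserting 3: P = [[1, 2, 3], [4, 5]].

So P = [[1, 2, 3], [4, 5]], Q = [[1, 2, 3], [4, 5]].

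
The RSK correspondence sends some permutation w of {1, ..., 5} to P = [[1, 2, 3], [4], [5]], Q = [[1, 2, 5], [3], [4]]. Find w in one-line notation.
Reverse the RSK construction: for i from n down to 1, find the cell of Q containing i, remove the entry at that cell from P, and reverse-bump it up through P; the value ejected from row 1 is w(i).

Step i=5: Q has 5 at row 1, column 3; remove that cell from P, ejecting 3. So w(5) = 3. P is now [[1, 2], [4], [5]].
Step i=4: Q has 4 at row 3, column 1; remove 5 from row 3 of P and reverse-bump: 5 enters row 2 and ejects 4; 4 enters row 1 and ejects 2. So w(4) = 2. P is now [[1, 4], [5]].
Step i=3: Q has 3 at row 2, column 1; remove 5 from row 2 of P and reverse-bump: 5 enters row 1 and ejects 4. So w(3) = 4. P is now [[1, 5]].
Step i=2: Q has 2 at row 1, column 2; remove that cell from P, ejecting 5. So w(2) = 5. P is now [[1]].
Step i=1: Q has 1 at row 1, column 1; remove that cell from P, ejecting 1. So w(1) = 1. P is now [].

So w = 1 5 4 2 3.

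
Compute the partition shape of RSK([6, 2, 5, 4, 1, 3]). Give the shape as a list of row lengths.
[2, 2, 1, 1]

RSK row insertion gives P = [[1, 3], [2, 4], [5], [6]], which has shape [2, 2, 1, 1].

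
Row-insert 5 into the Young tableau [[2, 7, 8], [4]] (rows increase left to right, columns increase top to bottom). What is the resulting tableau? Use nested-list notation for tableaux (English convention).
[[2, 5, 8], [4, 7]]

In row 1, 5 replaces 7 (the leftmost entry greater than 5); 7 is bumped to row 2. 7 is appended to row 2. The new tableau is [[2, 5, 8], [4, 7]].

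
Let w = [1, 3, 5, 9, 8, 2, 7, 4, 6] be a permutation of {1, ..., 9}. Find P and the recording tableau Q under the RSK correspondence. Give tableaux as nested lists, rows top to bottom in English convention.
P = [[1, 2, 4, 6], [3, 5, 7], [8], [9]], Q = [[1, 2, 3, 4], [5, 7, 9], [6], [8]]

Insert each entry of the permutation into P by Schensted row insertion, recording in Q the position of each new cell.

Insert 1: appended to row 1. P = [[1]].
Insert 3: appended to row 1. P = [[1, 3]].
Insert 5: appended to row 1. P = [[1, 3, 5]].
Insert 9: appended to row 1. P = [[1, 3, 5, 9]].
Insert 8: 8 bumps 9 from row 1; 9 starts row 2. P = [[1, 3, 5, 8], [9]].
Insert 2: 2 bumps 3 from row 1; 3 bumps 9 from row 2; 9 starts row 3. P = [[1, 2, 5, 8], [3], [9]].
Insert 7: 7 bumps 8 from row 1; 8 appends to row 2. P = [[1, 2, 5, 7], [3, 8], [9]].
Insert 4: 4 bumps 5 from row 1; 5 bumps 8 from row 2; 8 bumps 9 from row 3; 9 starts row 4. P = [[1, 2, 4, 7], [3, 5], [8], [9]].
Insert 6: 6 bumps 7 from row 1; 7 appends to row 2. P = [[1, 2, 4, 6], [3, 5, 7], [8], [9]].

So P = [[1, 2, 4, 6], [3, 5, 7], [8], [9]], Q = [[1, 2, 3, 4], [5, 7, 9], [6], [8]].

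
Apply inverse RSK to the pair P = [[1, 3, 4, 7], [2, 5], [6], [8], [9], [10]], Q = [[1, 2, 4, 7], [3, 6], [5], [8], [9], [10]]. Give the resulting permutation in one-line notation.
Reverse the RSK construction: for i from n down to 1, find the cell of Q containing i, remove the entry at that cell from P, and reverse-bump it up through P; the value ejected from row 1 is w(i).

Step i=10: Q has 10 at row 6, column 1; remove 10 from row 6 of P and reverse-bump: 10 enters row 5 and ejects 9; 9 enters row 4 and ejects 8; 8 enters row 3 and ejects 6; 6 enters row 2 and ejects 5; 5 enters row 1 and ejects 4. So w(10) = 4. P is now [[1, 3, 5, 7], [2, 6], [8], [9], [10]].
Step i=9: Q has 9 at row 5, column 1; remove 10 from row 5 of P and reverse-bump: 10 enters row 4 and ejects 9; 9 enters row 3 and ejects 8; 8 enters row 2 and ejects 6; 6 enters row 1 and ejects 5. So w(9) = 5. P is now [[1, 3, 6, 7], [2, 8], [9], [10]].
Step i=8: Q has 8 at row 4, column 1; remove 10 from row 4 of P and reverse-bump: 10 enters row 3 and ejects 9; 9 enters row 2 and ejects 8; 8 enters row 1 and ejects 7. So w(8) = 7. P is now [[1, 3, 6, 8], [2, 9], [10]].
Step i=7: Q has 7 at row 1, column 4; remove that cell from P, ejecting 8. So w(7) = 8. P is now [[1, 3, 6], [2, 9], [10]].
Step i=6: Q has 6 at row 2, column 2; remove 9 from row 2 of P and reverse-bump: 9 enters row 1 and ejects 6. So w(6) = 6. P is now [[1, 3, 9], [2], [10]].
Step i=5: Q has 5 at row 3, column 1; remove 10 from row 3 of P and reverse-bump: 10 enters row 2 and ejects 2; 2 enters row 1 and ejects 1. So w(5) = 1. P is now [[2, 3, 9], [10]].
Step i=4: Q has 4 at row 1, column 3; remove that cell from P, ejecting 9. So w(4) = 9. P is now [[2, 3], [10]].
Step i=3: Q has 3 at row 2, column 1; remove 10 from row 2 of P and reverse-bump: 10 enters row 1 and ejects 3. So w(3) = 3. P is now [[2, 10]].
Step i=2: Q has 2 at row 1, column 2; remove that cell from P, ejecting 10. So w(2) = 10. P is now [[2]].
Step i=1: Q has 1 at row 1, column 1; remove that cell from P, ejecting 2. So w(1) = 2. P is now [].

So w = 2 10 3 9 1 6 8 7 5 4.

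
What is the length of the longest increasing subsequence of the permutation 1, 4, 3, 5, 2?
3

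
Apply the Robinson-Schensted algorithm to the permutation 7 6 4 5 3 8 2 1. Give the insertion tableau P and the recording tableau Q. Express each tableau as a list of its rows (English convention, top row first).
Insert each entry of the permutation into P by Schensted row insertion, recording in Q the position of each new cell.

Insert 7: appended to row 1. P = [[7]], Q = [[1]].
Insert 6: 6 bumps 7 from row 1; 7 starts row 2. P = [[6], [7]], Q = [[1], [2]].
Insert 4: 4 bumps 6 from row 1; 6 bumps 7 from row 2; 7 starts row 3. P = [[4], [6], [7]], Q = [[1], [2], [3]].
Insert 5: appended to row 1. P = [[4, 5], [6], [7]], Q = [[1, 4], [2], [3]].
Insert 3: 3 bumps 4 from row 1; 4 bumps 6 from row 2; 6 bumps 7 from row 3; 7 starts row 4. P = [[3, 5], [4], [6], [7]], Q = [[1, 4], [2], [3], [5]].
Insert 8: appended to row 1. P = [[3, 5, 8], [4], [6], [7]], Q = [[1, 4, 6], [2], [3], [5]].
Insert 2: 2 bumps 3 from row 1; 3 bumps 4 from row 2; 4 bumps 6 from row 3; 6 bumps 7 from row 4; 7 starts row 5. P = [[2, 5, 8], [3], [4], [6], [7]], Q = [[1, 4, 6], [2], [3], [5], [7]].
Insert 1: 1 bumps 2 from row 1; 2 bumps 3 from row 2; 3 bumps 4 from row 3; 4 bumps 6 from row 4; 6 bumps 7 from row 5; 7 starts row 6. P = [[1, 5, 8], [2], [3], [4], [6], [7]], Q = [[1, 4, 6], [2], [3], [5], [7], [8]].

So P = [[1, 5, 8], [2], [3], [4], [6], [7]], Q = [[1, 4, 6], [2], [3], [5], [7], [8]].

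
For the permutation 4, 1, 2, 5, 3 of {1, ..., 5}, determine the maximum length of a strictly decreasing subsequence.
2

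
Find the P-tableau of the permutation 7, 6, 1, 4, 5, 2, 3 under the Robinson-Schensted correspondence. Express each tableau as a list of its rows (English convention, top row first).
P = [[1, 2, 3], [4, 5], [6], [7]]

Insert 7: appended to row 1. P = [[7]].
Insert 6: 6 bumps 7 from row 1; 7 starts row 2. P = [[6], [7]].
Insert 1: 1 bumps 6 from row 1; 6 bumps 7 from row 2; 7 starts row 3. P = [[1], [6], [7]].
Insert 4: appended to row 1. P = [[1, 4], [6], [7]].
Insert 5: appended to row 1. P = [[1, 4, 5], [6], [7]].
Insert 2: 2 bumps 4 from row 1; 4 bumps 6 from row 2; 6 bumps 7 from row 3; 7 starts row 4. P = [[1, 2, 5], [4], [6], [7]].
Insert 3: 3 bumps 5 from row 1; 5 appends to row 2. P = [[1, 2, 3], [4, 5], [6], [7]].

So P = [[1, 2, 3], [4, 5], [6], [7]].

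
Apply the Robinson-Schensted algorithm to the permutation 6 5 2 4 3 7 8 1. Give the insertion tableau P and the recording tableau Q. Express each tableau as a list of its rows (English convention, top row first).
P = [[1, 3, 7, 8], [2], [4], [5], [6]], Q = [[1, 4, 6, 7], [2], [3], [5], [8]]

Insert each entry of the permutation into P by Schensted row insertion, recording in Q the position of each new cell.

Insert 6: appended to row 1. P = [[6]].
Insert 5: 5 bumps 6 from row 1; 6 starts row 2. P = [[5], [6]].
Insert 2: 2 bumps 5 from row 1; 5 bumps 6 from row 2; 6 starts row 3. P = [[2], [5], [6]].
Insert 4: appended to row 1. P = [[2, 4], [5], [6]].
Insert 3: 3 bumps 4 from row 1; 4 bumps 5 from row 2; 5 bumps 6 from row 3; 6 starts row 4. P = [[2, 3], [4], [5], [6]].
Insert 7: appended to row 1. P = [[2, 3, 7], [4], [5], [6]].
Insert 8: appended to row 1. P = [[2, 3, 7, 8], [4], [5], [6]].
Insert 1: 1 bumps 2 from row 1; 2 bumps 4 from row 2; 4 bumps 5 from row 3; 5 bumps 6 from row 4; 6 starts row 5. P = [[1, 3, 7, 8], [2], [4], [5], [6]].

So P = [[1, 3, 7, 8], [2], [4], [5], [6]], Q = [[1, 4, 6, 7], [2], [3], [5], [8]].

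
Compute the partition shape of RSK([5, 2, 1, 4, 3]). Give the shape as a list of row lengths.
[2, 2, 1]

Row-insert each entry into an empty tableau.

After inserting 5: P = [[5]].
After inserting 2: P = [[2], [5]].
After inserting 1: P = [[1], [2], [5]].
After inserting 4: P = [[1, 4], [2], [5]].
After inserting 3: P = [[1, 3], [2, 4], [5]].

The final insertion tableau P = [[1, 3], [2, 4], [5]] has shape [2, 2, 1].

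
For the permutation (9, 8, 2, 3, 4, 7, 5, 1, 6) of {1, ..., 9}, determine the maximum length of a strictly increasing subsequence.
5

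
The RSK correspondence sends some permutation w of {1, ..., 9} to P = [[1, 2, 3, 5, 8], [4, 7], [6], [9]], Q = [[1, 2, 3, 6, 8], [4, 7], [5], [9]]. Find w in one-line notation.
1 2 9 6 4 7 5 8 3

Reverse the RSK construction: for i from n down to 1, find the cell of Q containing i, remove the entry at that cell from P, and reverse-bump it up through P; the value ejected from row 1 is w(i).

Step i=9: Q has 9 at row 4, column 1; remove 9 from row 4 of P and reverse-bump: 9 enters row 3 and ejects 6; 6 enters row 2 and ejects 4; 4 enters row 1 and ejects 3. So w(9) = 3. P is now [[1, 2, 4, 5, 8], [6, 7], [9]].
Step i=8: Q has 8 at row 1, column 5; remove that cell from P, ejecting 8. So w(8) = 8. P is now [[1, 2, 4, 5], [6, 7], [9]].
Step i=7: Q has 7 at row 2, column 2; remove 7 from row 2 of P and reverse-bump: 7 enters row 1 and ejects 5. So w(7) = 5. P is now [[1, 2, 4, 7], [6], [9]].
Step i=6: Q has 6 at row 1, column 4; remove that cell from P, ejecting 7. So w(6) = 7. P is now [[1, 2, 4], [6], [9]].
Step i=5: Q has 5 at row 3, column 1; remove 9 from row 3 of P and reverse-bump: 9 enters row 2 and ejects 6; 6 enters row 1 and ejects 4. So w(5) = 4. P is now [[1, 2, 6], [9]].
Step i=4: Q has 4 at row 2, column 1; remove 9 from row 2 of P and reverse-bump: 9 enters row 1 and ejects 6. So w(4) = 6. P is now [[1, 2, 9]].
Step i=3: Q has 3 at row 1, column 3; remove that cell from P, ejecting 9. So w(3) = 9. P is now [[1, 2]].
Step i=2: Q has 2 at row 1, column 2; remove that cell from P, ejecting 2. So w(2) = 2. P is now [[1]].
Step i=1: Q has 1 at row 1, column 1; remove that cell from P, ejecting 1. So w(1) = 1. P is now [].

So w = 1 2 9 6 4 7 5 8 3.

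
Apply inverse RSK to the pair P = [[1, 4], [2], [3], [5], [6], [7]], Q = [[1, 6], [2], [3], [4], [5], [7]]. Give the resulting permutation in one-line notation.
Reverse the RSK construction: for i from n down to 1, find the cell of Q containing i, remove the entry at that cell from P, and reverse-bump it up through P; the value ejected from row 1 is w(i).

Step i=7: Q has 7 at row 6, column 1; remove 7 from row 6 of P and reverse-bump: 7 enters row 5 and ejects 6; 6 enters row 4 and ejects 5; 5 enters row 3 and ejects 3; 3 enters row 2 and ejects 2; 2 enters row 1 and ejects 1. So w(7) = 1. P is now [[2, 4], [3], [5], [6], [7]].
Step i=6: Q has 6 at row 1, column 2; remove that cell from P, ejecting 4. So w(6) = 4. P is now [[2], [3], [5], [6], [7]].
Step i=5: Q has 5 at row 5, column 1; remove 7 from row 5 of P and reverse-bump: 7 enters row 4 and ejects 6; 6 enters row 3 and ejects 5; 5 enters row 2 and ejects 3; 3 enters row 1 and ejects 2. So w(5) = 2. P is now [[3], [5], [6], [7]].
Step i=4: Q has 4 at row 4, column 1; remove 7 from row 4 of P and reverse-bump: 7 enters row 3 and ejects 6; 6 enters row 2 and ejects 5; 5 enters row 1 and ejects 3. So w(4) = 3. P is now [[5], [6], [7]].
Step i=3: Q has 3 at row 3, column 1; remove 7 from row 3 of P and reverse-bump: 7 enters row 2 and ejects 6; 6 enters row 1 and ejects 5. So w(3) = 5. P is now [[6], [7]].
Step i=2: Q has 2 at row 2, column 1; remove 7 from row 2 of P and reverse-bump: 7 enters row 1 and ejects 6. So w(2) = 6. P is now [[7]].
Step i=1: Q has 1 at row 1, column 1; remove that cell from P, ejecting 7. So w(1) = 7. P is now [].

So w = 7 6 5 3 2 4 1.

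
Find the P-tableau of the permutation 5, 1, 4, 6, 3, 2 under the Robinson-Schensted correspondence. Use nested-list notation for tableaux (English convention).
After inserting 5: P = [[5]].
After inserting 1: P = [[1], [5]].
After inserting 4: P = [[1, 4], [5]].
After inserting 6: P = [[1, 4, 6], [5]].
After inserting 3: P = [[1, 3, 6], [4], [5]].
After inserting 2: P = [[1, 2, 6], [3], [4], [5]].

So P = [[1, 2, 6], [3], [4], [5]].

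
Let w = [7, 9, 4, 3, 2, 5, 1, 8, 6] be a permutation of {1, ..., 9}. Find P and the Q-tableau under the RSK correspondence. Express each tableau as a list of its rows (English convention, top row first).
P = [[1, 5, 6], [2, 8], [3, 9], [4], [7]], Q = [[1, 2, 8], [3, 6], [4, 9], [5], [7]]

Insert each entry of the permutation into P by Schensted row insertion, recording in Q the position of each new cell.

After inserting 7: P = [[7]].
After inserting 9: P = [[7, 9]].
After inserting 4: P = [[4, 9], [7]].
After inserting 3: P = [[3, 9], [4], [7]].
After inserting 2: P = [[2, 9], [3], [4], [7]].
After inserting 5: P = [[2, 5], [3, 9], [4], [7]].
After inserting 1: P = [[1, 5], [2, 9], [3], [4], [7]].
After inserting 8: P = [[1, 5, 8], [2, 9], [3], [4], [7]].
After inserting 6: P = [[1, 5, 6], [2, 8], [3, 9], [4], [7]].

So P = [[1, 5, 6], [2, 8], [3, 9], [4], [7]], Q = [[1, 2, 8], [3, 6], [4, 9], [5], [7]].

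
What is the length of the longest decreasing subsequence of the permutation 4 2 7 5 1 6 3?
3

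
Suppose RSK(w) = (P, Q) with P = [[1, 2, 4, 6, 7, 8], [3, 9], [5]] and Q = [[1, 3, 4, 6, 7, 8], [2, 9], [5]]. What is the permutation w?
Reverse the RSK construction: for i from n down to 1, find the cell of Q containing i, remove the entry at that cell from P, and reverse-bump it up through P; the value ejected from row 1 is w(i).

Step i=9: Q has 9 at row 2, column 2; remove 9 from row 2 of P and reverse-bump: 9 enters row 1 and ejects 8. So w(9) = 8. P is now [[1, 2, 4, 6, 7, 9], [3], [5]].
Step i=8: Q has 8 at row 1, column 6; remove that cell from P, ejecting 9. So w(8) = 9. P is now [[1, 2, 4, 6, 7], [3], [5]].
Step i=7: Q has 7 at row 1, column 5; remove that cell from P, ejecting 7. So w(7) = 7. P is now [[1, 2, 4, 6], [3], [5]].
Step i=6: Q has 6 at row 1, column 4; remove that cell from P, ejecting 6. So w(6) = 6. P is now [[1, 2, 4], [3], [5]].
Step i=5: Q has 5 at row 3, column 1; remove 5 from row 3 of P and reverse-bump: 5 enters row 2 and ejects 3; 3 enters row 1 and ejects 2. So w(5) = 2. P is now [[1, 3, 4], [5]].
Step i=4: Q has 4 at row 1, column 3; remove that cell from P, ejecting 4. So w(4) = 4. P is now [[1, 3], [5]].
Step i=3: Q has 3 at row 1, column 2; remove that cell from P, ejecting 3. So w(3) = 3. P is now [[1], [5]].
Step i=2: Q has 2 at row 2, column 1; remove 5 from row 2 of P and reverse-bump: 5 enters row 1 and ejects 1. So w(2) = 1. P is now [[5]].
Step i=1: Q has 1 at row 1, column 1; remove that cell from P, ejecting 5. So w(1) = 5. P is now [].

So w = 5 1 3 4 2 6 7 9 8.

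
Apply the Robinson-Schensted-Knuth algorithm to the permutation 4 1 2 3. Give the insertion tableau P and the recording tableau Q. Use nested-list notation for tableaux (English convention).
Insert each entry of the permutation into P by Schensted row insertion, recording in Q the position of each new cell.

Insert 4: appended to row 1. P = [[4]].
Insert 1: 1 bumps 4 from row 1; 4 starts row 2. P = [[1], [4]].
Insert 2: appended to row 1. P = [[1, 2], [4]].
Insert 3: appended to row 1. P = [[1, 2, 3], [4]].

So P = [[1, 2, 3], [4]], Q = [[1, 3, 4], [2]].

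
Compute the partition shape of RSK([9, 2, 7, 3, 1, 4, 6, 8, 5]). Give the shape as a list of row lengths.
[5, 2, 1, 1]

Row-insert each entry into an empty tableau.

After inserting 9: P = [[9]].
After inserting 2: P = [[2], [9]].
After inserting 7: P = [[2, 7], [9]].
After inserting 3: P = [[2, 3], [7], [9]].
After inserting 1: P = [[1, 3], [2], [7], [9]].
After inserting 4: P = [[1, 3, 4], [2], [7], [9]].
After inserting 6: P = [[1, 3, 4, 6], [2], [7], [9]].
After inserting 8: P = [[1, 3, 4, 6, 8], [2], [7], [9]].
After inserting 5: P = [[1, 3, 4, 5, 8], [2, 6], [7], [9]].

The final insertion tableau P = [[1, 3, 4, 5, 8], [2, 6], [7], [9]] has shape [5, 2, 1, 1].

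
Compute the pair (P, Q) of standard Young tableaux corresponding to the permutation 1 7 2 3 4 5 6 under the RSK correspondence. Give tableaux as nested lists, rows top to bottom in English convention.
Insert each entry of the permutation into P by Schensted row insertion, recording in Q the position of each new cell.

Insert 1: appended to row 1. P = [[1]], Q = [[1]].
Insert 7: appended to row 1. P = [[1, 7]], Q = [[1, 2]].
Insert 2: 2 bumps 7 from row 1; 7 starts row 2. P = [[1, 2], [7]], Q = [[1, 2], [3]].
Insert 3: appended to row 1. P = [[1, 2, 3], [7]], Q = [[1, 2, 4], [3]].
Insert 4: appended to row 1. P = [[1, 2, 3, 4], [7]], Q = [[1, 2, 4, 5], [3]].
Insert 5: appended to row 1. P = [[1, 2, 3, 4, 5], [7]], Q = [[1, 2, 4, 5, 6], [3]].
Insert 6: appended to row 1. P = [[1, 2, 3, 4, 5, 6], [7]], Q = [[1, 2, 4, 5, 6, 7], [3]].

So P = [[1, 2, 3, 4, 5, 6], [7]], Q = [[1, 2, 4, 5, 6, 7], [3]].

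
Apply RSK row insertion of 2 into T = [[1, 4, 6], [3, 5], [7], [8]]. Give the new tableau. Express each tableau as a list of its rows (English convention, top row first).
[[1, 2, 6], [3, 4], [5], [7], [8]]

In row 1, 2 replaces 4 (the leftmost entry greater than 2); 4 is bumped to row 2. In row 2, 4 replaces 5 (the leftmost entry greater than 4); 5 is bumped to row 3. In row 3, 5 replaces 7 (the leftmost entry greater than 5); 7 is bumped to row 4. In row 4, 7 replaces 8 (the leftmost entry greater than 7); 8 is bumped to row 5. 8 starts a new row 5. The new tableau is [[1, 2, 6], [3, 4], [5], [7], [8]].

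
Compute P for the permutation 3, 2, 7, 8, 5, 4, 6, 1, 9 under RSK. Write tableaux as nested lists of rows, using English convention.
Insert 3: appended to row 1. P = [[3]].
Insert 2: 2 bumps 3 from row 1; 3 starts row 2. P = [[2], [3]].
Insert 7: appended to row 1. P = [[2, 7], [3]].
Insert 8: appended to row 1. P = [[2, 7, 8], [3]].
Insert 5: 5 bumps 7 from row 1; 7 appends to row 2. P = [[2, 5, 8], [3, 7]].
Insert 4: 4 bumps 5 from row 1; 5 bumps 7 from row 2; 7 starts row 3. P = [[2, 4, 8], [3, 5], [7]].
Insert 6: 6 bumps 8 from row 1; 8 appends to row 2. P = [[2, 4, 6], [3, 5, 8], [7]].
Insert 1: 1 bumps 2 from row 1; 2 bumps 3 from row 2; 3 bumps 7 from row 3; 7 starts row 4. P = [[1, 4, 6], [2, 5, 8], [3], [7]].
Insert 9: appended to row 1. P = [[1, 4, 6, 9], [2, 5, 8], [3], [7]].

So P = [[1, 4, 6, 9], [2, 5, 8], [3], [7]].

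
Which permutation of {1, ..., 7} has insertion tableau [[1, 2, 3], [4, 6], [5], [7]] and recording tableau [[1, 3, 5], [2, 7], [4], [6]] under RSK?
Reverse the RSK construction: for i from n down to 1, find the cell of Q containing i, remove the entry at that cell from P, and reverse-bump it up through P; the value ejected from row 1 is w(i).

Step i=7: Q has 7 at row 2, column 2; remove 6 from row 2 of P and reverse-bump: 6 enters row 1 and ejects 3. So w(7) = 3. P is now [[1, 2, 6], [4], [5], [7]].
Step i=6: Q has 6 at row 4, column 1; remove 7 from row 4 of P and reverse-bump: 7 enters row 3 and ejects 5; 5 enters row 2 and ejects 4; 4 enters row 1 and ejects 2. So w(6) = 2. P is now [[1, 4, 6], [5], [7]].
Step i=5: Q has 5 at row 1, column 3; remove that cell from P, ejecting 6. So w(5) = 6. P is now [[1, 4], [5], [7]].
Step i=4: Q has 4 at row 3, column 1; remove 7 from row 3 of P and reverse-bump: 7 enters row 2 and ejects 5; 5 enters row 1 and ejects 4. So w(4) = 4. P is now [[1, 5], [7]].
Step i=3: Q has 3 at row 1, column 2; remove that cell from P, ejecting 5. So w(3) = 5. P is now [[1], [7]].
Step i=2: Q has 2 at row 2, column 1; remove 7 from row 2 of P and reverse-bump: 7 enters row 1 and ejects 1. So w(2) = 1. P is now [[7]].
Step i=1: Q has 1 at row 1, column 1; remove that cell from P, ejecting 7. So w(1) = 7. P is now [].

So w = 7 1 5 4 6 2 3.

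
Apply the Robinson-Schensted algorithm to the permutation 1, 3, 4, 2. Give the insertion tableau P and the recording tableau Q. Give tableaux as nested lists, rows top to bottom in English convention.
Insert each entry of the permutation into P by Schensted row insertion, recording in Q the position of each new cell.

Insert 1: appended to row 1. P = [[1]].
Insert 3: appended to row 1. P = [[1, 3]].
Insert 4: appended to row 1. P = [[1, 3, 4]].
Insert 2: 2 bumps 3 from row 1; 3 starts row 2. P = [[1, 2, 4], [3]].

So P = [[1, 2, 4], [3]], Q = [[1, 2, 3], [4]].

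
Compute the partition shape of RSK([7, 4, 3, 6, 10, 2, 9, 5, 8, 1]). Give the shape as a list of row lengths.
[3, 3, 2, 1, 1]

RSK row insertion gives P = [[1, 5, 8], [2, 6, 9], [3, 10], [4], [7]], which has shape [3, 3, 2, 1, 1].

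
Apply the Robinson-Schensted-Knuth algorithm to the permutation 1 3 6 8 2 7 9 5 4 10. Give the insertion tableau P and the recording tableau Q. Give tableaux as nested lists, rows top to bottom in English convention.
Insert each entry of the permutation into P by Schensted row insertion, recording in Q the position of each new cell.

Insert 1: appended to row 1. P = [[1]].
Insert 3: appended to row 1. P = [[1, 3]].
Insert 6: appended to row 1. P = [[1, 3, 6]].
Insert 8: appended to row 1. P = [[1, 3, 6, 8]].
Insert 2: 2 bumps 3 from row 1; 3 starts row 2. P = [[1, 2, 6, 8], [3]].
Insert 7: 7 bumps 8 from row 1; 8 appends to row 2. P = [[1, 2, 6, 7], [3, 8]].
Insert 9: appended to row 1. P = [[1, 2, 6, 7, 9], [3, 8]].
Insert 5: 5 bumps 6 from row 1; 6 bumps 8 from row 2; 8 starts row 3. P = [[1, 2, 5, 7, 9], [3, 6], [8]].
Insert 4: 4 bumps 5 from row 1; 5 bumps 6 from row 2; 6 bumps 8 from row 3; 8 starts row 4. P = [[1, 2, 4, 7, 9], [3, 5], [6], [8]].
Insert 10: appended to row 1. P = [[1, 2, 4, 7, 9, 10], [3, 5], [6], [8]].

So P = [[1, 2, 4, 7, 9, 10], [3, 5], [6], [8]], Q = [[1, 2, 3, 4, 7, 10], [5, 6], [8], [9]].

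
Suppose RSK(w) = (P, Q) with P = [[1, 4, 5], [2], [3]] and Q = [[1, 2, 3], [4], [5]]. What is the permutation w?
Reverse the RSK construction: for i from n down to 1, find the cell of Q containing i, remove the entry at that cell from P, and reverse-bump it up through P; the value ejected from row 1 is w(i).

Step i=5: Q has 5 at row 3, column 1; remove 3 from row 3 of P and reverse-bump: 3 enters row 2 and ejects 2; 2 enters row 1 and ejects 1. So w(5) = 1. P is now [[2, 4, 5], [3]].
Step i=4: Q has 4 at row 2, column 1; remove 3 from row 2 of P and reverse-bump: 3 enters row 1 and ejects 2. So w(4) = 2. P is now [[3, 4, 5]].
Step i=3: Q has 3 at row 1, column 3; remove that cell from P, ejecting 5. So w(3) = 5. P is now [[3, 4]].
Step i=2: Q has 2 at row 1, column 2; remove that cell from P, ejecting 4. So w(2) = 4. P is now [[3]].
Step i=1: Q has 1 at row 1, column 1; remove that cell from P, ejecting 3. So w(1) = 3. P is now [].

So w = 3 4 5 2 1.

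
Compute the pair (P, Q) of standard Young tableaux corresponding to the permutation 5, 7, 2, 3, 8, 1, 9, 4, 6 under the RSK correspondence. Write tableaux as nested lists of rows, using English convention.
Insert each entry of the permutation into P by Schensted row insertion, recording in Q the position of each new cell.

Insert 5: appended to row 1. P = [[5]].
Insert 7: appended to row 1. P = [[5, 7]].
Insert 2: 2 bumps 5 from row 1; 5 starts row 2. P = [[2, 7], [5]].
Insert 3: 3 bumps 7 from row 1; 7 appends to row 2. P = [[2, 3], [5, 7]].
Insert 8: appended to row 1. P = [[2, 3, 8], [5, 7]].
Insert 1: 1 bumps 2 from row 1; 2 bumps 5 from row 2; 5 starts row 3. P = [[1, 3, 8], [2, 7], [5]].
Insert 9: appended to row 1. P = [[1, 3, 8, 9], [2, 7], [5]].
Insert 4: 4 bumps 8 from row 1; 8 appends to row 2. P = [[1, 3, 4, 9], [2, 7, 8], [5]].
Insert 6: 6 bumps 9 from row 1; 9 appends to row 2. P = [[1, 3, 4, 6], [2, 7, 8, 9], [5]].

So P = [[1, 3, 4, 6], [2, 7, 8, 9], [5]], Q = [[1, 2, 5, 7], [3, 4, 8, 9], [6]].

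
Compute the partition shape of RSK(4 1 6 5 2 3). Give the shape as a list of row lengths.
[3, 2, 1]

RSK row insertion gives P = [[1, 2, 3], [4, 5], [6]], which has shape [3, 2, 1].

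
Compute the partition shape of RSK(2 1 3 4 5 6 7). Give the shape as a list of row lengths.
Row-insert each entry into an empty tableau.

After inserting 2: P = [[2]].
After inserting 1: P = [[1], [2]].
After inserting 3: P = [[1, 3], [2]].
After inserting 4: P = [[1, 3, 4], [2]].
After inserting 5: P = [[1, 3, 4, 5], [2]].
After inserting 6: P = [[1, 3, 4, 5, 6], [2]].
After inserting 7: P = [[1, 3, 4, 5, 6, 7], [2]].

The final insertion tableau P = [[1, 3, 4, 5, 6, 7], [2]] has shape [6, 1].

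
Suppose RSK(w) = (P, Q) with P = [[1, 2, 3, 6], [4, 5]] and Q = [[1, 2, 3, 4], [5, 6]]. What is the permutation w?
1 4 5 6 2 3

Reverse the RSK construction: for i from n down to 1, find the cell of Q containing i, remove the entry at that cell from P, and reverse-bump it up through P; the value ejected from row 1 is w(i).

Step i=6: Q has 6 at row 2, column 2; remove 5 from row 2 of P and reverse-bump: 5 enters row 1 and ejects 3. So w(6) = 3. P is now [[1, 2, 5, 6], [4]].
Step i=5: Q has 5 at row 2, column 1; remove 4 from row 2 of P and reverse-bump: 4 enters row 1 and ejects 2. So w(5) = 2. P is now [[1, 4, 5, 6]].
Step i=4: Q has 4 at row 1, column 4; remove that cell from P, ejecting 6. So w(4) = 6. P is now [[1, 4, 5]].
Step i=3: Q has 3 at row 1, column 3; remove that cell from P, ejecting 5. So w(3) = 5. P is now [[1, 4]].
Step i=2: Q has 2 at row 1, column 2; remove that cell from P, ejecting 4. So w(2) = 4. P is now [[1]].
Step i=1: Q has 1 at row 1, column 1; remove that cell from P, ejecting 1. So w(1) = 1. P is now [].

So w = 1 4 5 6 2 3.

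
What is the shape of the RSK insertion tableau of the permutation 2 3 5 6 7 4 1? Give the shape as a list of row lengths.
Row-insert each entry into an empty tableau.

After inserting 2: P = [[2]].
After inserting 3: P = [[2, 3]].
After inserting 5: P = [[2, 3, 5]].
After inserting 6: P = [[2, 3, 5, 6]].
After inserting 7: P = [[2, 3, 5, 6, 7]].
After inserting 4: P = [[2, 3, 4, 6, 7], [5]].
After inserting 1: P = [[1, 3, 4, 6, 7], [2], [5]].

The final insertion tableau P = [[1, 3, 4, 6, 7], [2], [5]] has shape [5, 1, 1].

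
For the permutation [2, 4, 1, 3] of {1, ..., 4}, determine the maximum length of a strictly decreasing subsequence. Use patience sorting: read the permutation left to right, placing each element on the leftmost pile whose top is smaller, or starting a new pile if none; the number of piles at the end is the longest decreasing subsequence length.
2: new pile. tops = [2]
4: onto pile 1 (replacing 2). tops = [4]
1: new pile. tops = [4, 1]
3: onto pile 2 (replacing 1). tops = [4, 3]

2 piles, so the longest decreasing subsequence has length 2.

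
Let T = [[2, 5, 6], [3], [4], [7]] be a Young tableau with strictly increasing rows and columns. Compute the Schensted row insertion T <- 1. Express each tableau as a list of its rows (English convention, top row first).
[[1, 5, 6], [2], [3], [4], [7]]

In row 1, 1 replaces 2 (the leftmost entry greater than 1); 2 is bumped to row 2. In row 2, 2 replaces 3 (the leftmost entry greater than 2); 3 is bumped to row 3. In row 3, 3 replaces 4 (the leftmost entry greater than 3); 4 is bumped to row 4. In row 4, 4 replaces 7 (the leftmost entry greater than 4); 7 is bumped to row 5. 7 starts a new row 5. The new tableau is [[1, 5, 6], [2], [3], [4], [7]].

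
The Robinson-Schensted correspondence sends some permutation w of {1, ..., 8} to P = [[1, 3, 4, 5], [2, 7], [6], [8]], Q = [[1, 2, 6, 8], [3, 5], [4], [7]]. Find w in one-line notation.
6 8 7 2 3 4 1 5

Reverse the RSK construction: for i from n down to 1, find the cell of Q containing i, remove the entry at that cell from P, and reverse-bump it up through P; the value ejected from row 1 is w(i).

Step i=8: Q has 8 at row 1, column 4; remove that cell from P, ejecting 5. So w(8) = 5. P is now [[1, 3, 4], [2, 7], [6], [8]].
Step i=7: Q has 7 at row 4, column 1; remove 8 from row 4 of P and reverse-bump: 8 enters row 3 and ejects 6; 6 enters row 2 and ejects 2; 2 enters row 1 and ejects 1. So w(7) = 1. P is now [[2, 3, 4], [6, 7], [8]].
Step i=6: Q has 6 at row 1, column 3; remove that cell from P, ejecting 4. So w(6) = 4. P is now [[2, 3], [6, 7], [8]].
Step i=5: Q has 5 at row 2, column 2; remove 7 from row 2 of P and reverse-bump: 7 enters row 1 and ejects 3. So w(5) = 3. P is now [[2, 7], [6], [8]].
Step i=4: Q has 4 at row 3, column 1; remove 8 from row 3 of P and reverse-bump: 8 enters row 2 and ejects 6; 6 enters row 1 and ejects 2. So w(4) = 2. P is now [[6, 7], [8]].
Step i=3: Q has 3 at row 2, column 1; remove 8 from row 2 of P and reverse-bump: 8 enters row 1 and ejects 7. So w(3) = 7. P is now [[6, 8]].
Step i=2: Q has 2 at row 1, column 2; remove that cell from P, ejecting 8. So w(2) = 8. P is now [[6]].
Step i=1: Q has 1 at row 1, column 1; remove that cell from P, ejecting 6. So w(1) = 6. P is now [].

So w = 6 8 7 2 3 4 1 5.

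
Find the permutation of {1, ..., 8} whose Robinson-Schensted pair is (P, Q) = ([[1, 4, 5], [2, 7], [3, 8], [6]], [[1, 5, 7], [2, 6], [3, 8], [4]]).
6 3 2 1 8 4 7 5

Reverse the RSK construction: for i from n down to 1, find the cell of Q containing i, remove the entry at that cell from P, and reverse-bump it up through P; the value ejected from row 1 is w(i).

Step i=8: Q has 8 at row 3, column 2; remove 8 from row 3 of P and reverse-bump: 8 enters row 2 and ejects 7; 7 enters row 1 and ejects 5. So w(8) = 5. P is now [[1, 4, 7], [2, 8], [3], [6]].
Step i=7: Q has 7 at row 1, column 3; remove that cell from P, ejecting 7. So w(7) = 7. P is now [[1, 4], [2, 8], [3], [6]].
Step i=6: Q has 6 at row 2, column 2; remove 8 from row 2 of P and reverse-bump: 8 enters row 1 and ejects 4. So w(6) = 4. P is now [[1, 8], [2], [3], [6]].
Step i=5: Q has 5 at row 1, column 2; remove that cell from P, ejecting 8. So w(5) = 8. P is now [[1], [2], [3], [6]].
Step i=4: Q has 4 at row 4, column 1; remove 6 from row 4 of P and reverse-bump: 6 enters row 3 and ejects 3; 3 enters row 2 and ejects 2; 2 enters row 1 and ejects 1. So w(4) = 1. P is now [[2], [3], [6]].
Step i=3: Q has 3 at row 3, column 1; remove 6 from row 3 of P and reverse-bump: 6 enters row 2 and ejects 3; 3 enters row 1 and ejects 2. So w(3) = 2. P is now [[3], [6]].
Step i=2: Q has 2 at row 2, column 1; remove 6 from row 2 of P and reverse-bump: 6 enters row 1 and ejects 3. So w(2) = 3. P is now [[6]].
Step i=1: Q has 1 at row 1, column 1; remove that cell from P, ejecting 6. So w(1) = 6. P is now [].

So w = 6 3 2 1 8 4 7 5.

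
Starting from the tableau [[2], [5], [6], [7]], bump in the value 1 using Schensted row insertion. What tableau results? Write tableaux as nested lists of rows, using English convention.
In row 1, 1 replaces 2 (the leftmost entry greater than 1); 2 is bumped to row 2. In row 2, 2 replaces 5 (the leftmost entry greater than 2); 5 is bumped to row 3. In row 3, 5 replaces 6 (the leftmost entry greater than 5); 6 is bumped to row 4. In row 4, 6 replaces 7 (the leftmost entry greater than 6); 7 is bumped to row 5. 7 starts a new row 5. The new tableau is [[1], [2], [5], [6], [7]].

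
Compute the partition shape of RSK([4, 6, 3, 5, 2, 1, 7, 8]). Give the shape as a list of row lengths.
[4, 2, 1, 1]

Row-insert each entry into an empty tableau.

After inserting 4: P = [[4]].
After inserting 6: P = [[4, 6]].
After inserting 3: P = [[3, 6], [4]].
After inserting 5: P = [[3, 5], [4, 6]].
After inserting 2: P = [[2, 5], [3, 6], [4]].
After inserting 1: P = [[1, 5], [2, 6], [3], [4]].
After inserting 7: P = [[1, 5, 7], [2, 6], [3], [4]].
After inserting 8: P = [[1, 5, 7, 8], [2, 6], [3], [4]].

The final insertion tableau P = [[1, 5, 7, 8], [2, 6], [3], [4]] has shape [4, 2, 1, 1].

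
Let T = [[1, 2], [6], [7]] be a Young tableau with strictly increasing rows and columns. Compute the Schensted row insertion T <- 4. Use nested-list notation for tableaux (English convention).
4 is larger than every entry of row 1, so it is appended to row 1. The new tableau is [[1, 2, 4], [6], [7]].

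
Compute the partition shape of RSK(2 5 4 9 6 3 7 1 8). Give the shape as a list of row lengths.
[5, 2, 1, 1]

RSK row insertion gives P = [[1, 3, 6, 7, 8], [2, 9], [4], [5]], which has shape [5, 2, 1, 1].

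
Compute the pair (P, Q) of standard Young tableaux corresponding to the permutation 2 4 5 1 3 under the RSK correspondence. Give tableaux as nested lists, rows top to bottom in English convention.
Insert each entry of the permutation into P by Schensted row insertion, recording in Q the position of each new cell.

Insert 2: appended to row 1. P = [[2]], Q = [[1]].
Insert 4: appended to row 1. P = [[2, 4]], Q = [[1, 2]].
Insert 5: appended to row 1. P = [[2, 4, 5]], Q = [[1, 2, 3]].
Insert 1: 1 bumps 2 from row 1; 2 starts row 2. P = [[1, 4, 5], [2]], Q = [[1, 2, 3], [4]].
Insert 3: 3 bumps 4 from row 1; 4 appends to row 2. P = [[1, 3, 5], [2, 4]], Q = [[1, 2, 3], [4, 5]].

So P = [[1, 3, 5], [2, 4]], Q = [[1, 2, 3], [4, 5]].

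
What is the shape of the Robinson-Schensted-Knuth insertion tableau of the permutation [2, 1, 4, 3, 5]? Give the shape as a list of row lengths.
[3, 2]

RSK row insertion gives P = [[1, 3, 5], [2, 4]], which has shape [3, 2].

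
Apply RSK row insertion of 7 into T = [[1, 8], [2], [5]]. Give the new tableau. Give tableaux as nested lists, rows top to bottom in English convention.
[[1, 7], [2, 8], [5]]

In row 1, 7 replaces 8 (the leftmost entry greater than 7); 8 is bumped to row 2. 8 is appended to row 2. The new tableau is [[1, 7], [2, 8], [5]].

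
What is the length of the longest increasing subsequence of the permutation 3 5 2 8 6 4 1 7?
4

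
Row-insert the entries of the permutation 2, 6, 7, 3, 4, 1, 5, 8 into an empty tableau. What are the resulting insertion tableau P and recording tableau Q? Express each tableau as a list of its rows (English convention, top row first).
P = [[1, 3, 4, 5, 8], [2, 7], [6]], Q = [[1, 2, 3, 7, 8], [4, 5], [6]]

Insert each entry of the permutation into P by Schensted row insertion, recording in Q the position of each new cell.

Insert 2: appended to row 1. P = [[2]], Q = [[1]].
Insert 6: appended to row 1. P = [[2, 6]], Q = [[1, 2]].
Insert 7: appended to row 1. P = [[2, 6, 7]], Q = [[1, 2, 3]].
Insert 3: 3 bumps 6 from row 1; 6 starts row 2. P = [[2, 3, 7], [6]], Q = [[1, 2, 3], [4]].
Insert 4: 4 bumps 7 from row 1; 7 appends to row 2. P = [[2, 3, 4], [6, 7]], Q = [[1, 2, 3], [4, 5]].
Insert 1: 1 bumps 2 from row 1; 2 bumps 6 from row 2; 6 starts row 3. P = [[1, 3, 4], [2, 7], [6]], Q = [[1, 2, 3], [4, 5], [6]].
Insert 5: appended to row 1. P = [[1, 3, 4, 5], [2, 7], [6]], Q = [[1, 2, 3, 7], [4, 5], [6]].
Insert 8: appended to row 1. P = [[1, 3, 4, 5, 8], [2, 7], [6]], Q = [[1, 2, 3, 7, 8], [4, 5], [6]].

So P = [[1, 3, 4, 5, 8], [2, 7], [6]], Q = [[1, 2, 3, 7, 8], [4, 5], [6]].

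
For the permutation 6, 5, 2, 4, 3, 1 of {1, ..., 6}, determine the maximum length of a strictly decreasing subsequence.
5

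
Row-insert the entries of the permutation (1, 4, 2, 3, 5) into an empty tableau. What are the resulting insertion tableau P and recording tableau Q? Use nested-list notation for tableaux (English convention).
Insert each entry of the permutation into P by Schensted row insertion, recording in Q the position of each new cell.

Insert 1: appended to row 1. P = [[1]].
Insert 4: appended to row 1. P = [[1, 4]].
Insert 2: 2 bumps 4 from row 1; 4 starts row 2. P = [[1, 2], [4]].
Insert 3: appended to row 1. P = [[1, 2, 3], [4]].
Insert 5: appended to row 1. P = [[1, 2, 3, 5], [4]].

So P = [[1, 2, 3, 5], [4]], Q = [[1, 2, 4, 5], [3]].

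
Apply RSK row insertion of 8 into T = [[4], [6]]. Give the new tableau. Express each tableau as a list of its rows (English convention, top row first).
[[4, 8], [6]]

8 is larger than every entry of row 1, so it is appended to row 1. The new tableau is [[4, 8], [6]].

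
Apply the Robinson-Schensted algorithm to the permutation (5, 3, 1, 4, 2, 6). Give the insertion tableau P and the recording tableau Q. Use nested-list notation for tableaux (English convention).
P = [[1, 2, 6], [3, 4], [5]], Q = [[1, 4, 6], [2, 5], [3]]

Insert each entry of the permutation into P by Schensted row insertion, recording in Q the position of each new cell.

After inserting 5: P = [[5]].
After inserting 3: P = [[3], [5]].
After inserting 1: P = [[1], [3], [5]].
After inserting 4: P = [[1, 4], [3], [5]].
After inserting 2: P = [[1, 2], [3, 4], [5]].
After inserting 6: P = [[1, 2, 6], [3, 4], [5]].

So P = [[1, 2, 6], [3, 4], [5]], Q = [[1, 4, 6], [2, 5], [3]].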